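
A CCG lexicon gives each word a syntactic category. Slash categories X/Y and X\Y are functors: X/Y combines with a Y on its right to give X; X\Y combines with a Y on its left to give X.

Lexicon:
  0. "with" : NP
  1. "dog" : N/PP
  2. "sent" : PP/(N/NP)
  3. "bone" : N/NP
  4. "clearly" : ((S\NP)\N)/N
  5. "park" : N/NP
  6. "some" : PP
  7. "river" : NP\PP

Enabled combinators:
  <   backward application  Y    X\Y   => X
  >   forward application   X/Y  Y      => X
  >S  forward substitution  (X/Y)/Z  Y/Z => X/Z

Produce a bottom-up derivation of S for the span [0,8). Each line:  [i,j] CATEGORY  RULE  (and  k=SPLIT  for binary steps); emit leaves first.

[0,8] S   <
  [0,1] "with" : NP
  [1,8] S\NP   <
    [1,4] N   >
      [1,2] "dog" : N/PP
      [2,4] PP   >
        [2,3] "sent" : PP/(N/NP)
        [3,4] "bone" : N/NP
    [4,8] (S\NP)\N   >
      [4,5] "clearly" : ((S\NP)\N)/N
      [5,8] N   >
        [5,6] "park" : N/NP
        [6,8] NP   <
          [6,7] "some" : PP
          [7,8] "river" : NP\PP

[0,1] NP  lex  "with"
[1,2] N/PP  lex  "dog"
[2,3] PP/(N/NP)  lex  "sent"
[3,4] N/NP  lex  "bone"
[2,4] PP  >  k=3
[1,4] N  >  k=2
[4,5] ((S\NP)\N)/N  lex  "clearly"
[5,6] N/NP  lex  "park"
[6,7] PP  lex  "some"
[7,8] NP\PP  lex  "river"
[6,8] NP  <  k=7
[5,8] N  >  k=6
[4,8] (S\NP)\N  >  k=5
[1,8] S\NP  <  k=4
[0,8] S  <  k=1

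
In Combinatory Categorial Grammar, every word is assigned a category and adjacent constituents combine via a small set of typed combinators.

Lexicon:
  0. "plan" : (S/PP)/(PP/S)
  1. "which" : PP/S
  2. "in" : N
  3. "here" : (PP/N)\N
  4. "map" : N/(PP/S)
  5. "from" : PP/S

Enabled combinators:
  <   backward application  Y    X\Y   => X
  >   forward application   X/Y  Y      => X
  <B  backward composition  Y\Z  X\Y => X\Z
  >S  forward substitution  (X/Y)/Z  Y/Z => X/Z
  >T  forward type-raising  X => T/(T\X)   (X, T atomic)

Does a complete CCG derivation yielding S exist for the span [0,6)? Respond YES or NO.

[0,6] S   >
  [0,2] S/PP   >
    [0,1] "plan" : (S/PP)/(PP/S)
    [1,2] "which" : PP/S
  [2,6] PP   >
    [2,4] PP/N   <
      [2,3] "in" : N
      [3,4] "here" : (PP/N)\N
    [4,6] N   >
      [4,5] "map" : N/(PP/S)
      [5,6] "from" : PP/S

YES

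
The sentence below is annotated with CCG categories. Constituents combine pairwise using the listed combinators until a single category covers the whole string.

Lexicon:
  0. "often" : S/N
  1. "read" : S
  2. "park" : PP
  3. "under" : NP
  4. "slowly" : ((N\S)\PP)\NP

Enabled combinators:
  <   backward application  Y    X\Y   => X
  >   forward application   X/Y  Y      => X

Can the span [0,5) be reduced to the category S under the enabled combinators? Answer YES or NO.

YES

[0,5] S   >
  [0,1] "often" : S/N
  [1,5] N   <
    [1,2] "read" : S
    [2,5] N\S   <
      [2,3] "park" : PP
      [3,5] (N\S)\PP   <
        [3,4] "under" : NP
        [4,5] "slowly" : ((N\S)\PP)\NP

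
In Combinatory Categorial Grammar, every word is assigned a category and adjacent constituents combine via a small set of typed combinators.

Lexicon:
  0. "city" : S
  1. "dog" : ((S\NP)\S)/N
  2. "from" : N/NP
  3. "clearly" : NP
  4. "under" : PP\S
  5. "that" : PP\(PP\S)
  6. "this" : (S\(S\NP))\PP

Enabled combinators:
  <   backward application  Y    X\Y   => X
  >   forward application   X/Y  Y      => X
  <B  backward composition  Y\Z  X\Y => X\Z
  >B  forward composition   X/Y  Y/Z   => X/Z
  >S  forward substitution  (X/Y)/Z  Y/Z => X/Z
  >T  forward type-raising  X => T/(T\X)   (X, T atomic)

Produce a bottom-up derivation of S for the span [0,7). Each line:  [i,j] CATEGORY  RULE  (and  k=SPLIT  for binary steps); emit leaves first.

[0,1] S  lex  "city"
[1,2] ((S\NP)\S)/N  lex  "dog"
[2,3] N/NP  lex  "from"
[3,4] NP  lex  "clearly"
[2,4] N  >  k=3
[1,4] (S\NP)\S  >  k=2
[0,4] S\NP  <  k=1
[4,5] PP\S  lex  "under"
[5,6] PP\(PP\S)  lex  "that"
[4,6] PP  <  k=5
[6,7] (S\(S\NP))\PP  lex  "this"
[4,7] S\(S\NP)  <  k=6
[0,7] S  <  k=4

[0,7] S   <
  [0,4] S\NP   <
    [0,1] "city" : S
    [1,4] (S\NP)\S   >
      [1,2] "dog" : ((S\NP)\S)/N
      [2,4] N   >
        [2,3] "from" : N/NP
        [3,4] "clearly" : NP
  [4,7] S\(S\NP)   <
    [4,6] PP   <
      [4,5] "under" : PP\S
      [5,6] "that" : PP\(PP\S)
    [6,7] "this" : (S\(S\NP))\PP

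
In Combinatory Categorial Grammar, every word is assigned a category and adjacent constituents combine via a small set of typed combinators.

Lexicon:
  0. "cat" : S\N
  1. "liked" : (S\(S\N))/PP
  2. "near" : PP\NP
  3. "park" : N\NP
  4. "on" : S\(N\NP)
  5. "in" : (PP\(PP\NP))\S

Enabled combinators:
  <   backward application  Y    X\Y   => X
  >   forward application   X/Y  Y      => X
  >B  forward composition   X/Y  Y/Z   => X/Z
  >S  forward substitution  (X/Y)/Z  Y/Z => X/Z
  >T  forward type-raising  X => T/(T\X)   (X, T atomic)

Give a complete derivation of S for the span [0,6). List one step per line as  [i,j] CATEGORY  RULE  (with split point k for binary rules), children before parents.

[0,1] S\N  lex  "cat"
[1,2] (S\(S\N))/PP  lex  "liked"
[2,3] PP\NP  lex  "near"
[3,4] N\NP  lex  "park"
[4,5] S\(N\NP)  lex  "on"
[3,5] S  <  k=4
[5,6] (PP\(PP\NP))\S  lex  "in"
[3,6] PP\(PP\NP)  <  k=5
[2,6] PP  <  k=3
[1,6] S\(S\N)  >  k=2
[0,6] S  <  k=1

[0,6] S   <
  [0,1] "cat" : S\N
  [1,6] S\(S\N)   >
    [1,2] "liked" : (S\(S\N))/PP
    [2,6] PP   <
      [2,3] "near" : PP\NP
      [3,6] PP\(PP\NP)   <
        [3,5] S   <
          [3,4] "park" : N\NP
          [4,5] "on" : S\(N\NP)
        [5,6] "in" : (PP\(PP\NP))\S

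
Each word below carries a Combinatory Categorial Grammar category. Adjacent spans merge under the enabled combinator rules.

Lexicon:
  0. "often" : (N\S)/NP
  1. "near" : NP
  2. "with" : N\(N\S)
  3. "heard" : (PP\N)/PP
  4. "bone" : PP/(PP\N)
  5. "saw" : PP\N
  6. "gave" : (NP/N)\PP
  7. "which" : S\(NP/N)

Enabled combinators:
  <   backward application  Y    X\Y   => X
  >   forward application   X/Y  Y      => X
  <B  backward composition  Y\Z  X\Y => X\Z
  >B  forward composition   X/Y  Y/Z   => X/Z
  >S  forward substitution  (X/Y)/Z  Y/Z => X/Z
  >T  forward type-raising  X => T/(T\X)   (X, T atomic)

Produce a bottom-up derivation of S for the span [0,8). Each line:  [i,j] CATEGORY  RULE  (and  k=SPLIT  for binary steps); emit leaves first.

[0,1] (N\S)/NP  lex  "often"
[1,2] NP  lex  "near"
[0,2] N\S  >  k=1
[2,3] N\(N\S)  lex  "with"
[0,3] N  <  k=2
[3,4] (PP\N)/PP  lex  "heard"
[4,5] PP/(PP\N)  lex  "bone"
[5,6] PP\N  lex  "saw"
[4,6] PP  >  k=5
[3,6] PP\N  >  k=4
[0,6] PP  <  k=3
[6,7] (NP/N)\PP  lex  "gave"
[7,8] S\(NP/N)  lex  "which"
[6,8] S\PP  <B  k=7
[0,8] S  <  k=6

[0,8] S   <
  [0,6] PP   <
    [0,3] N   <
      [0,2] N\S   >
        [0,1] "often" : (N\S)/NP
        [1,2] "near" : NP
      [2,3] "with" : N\(N\S)
    [3,6] PP\N   >
      [3,4] "heard" : (PP\N)/PP
      [4,6] PP   >
        [4,5] "bone" : PP/(PP\N)
        [5,6] "saw" : PP\N
  [6,8] S\PP   <B
    [6,7] "gave" : (NP/N)\PP
    [7,8] "which" : S\(NP/N)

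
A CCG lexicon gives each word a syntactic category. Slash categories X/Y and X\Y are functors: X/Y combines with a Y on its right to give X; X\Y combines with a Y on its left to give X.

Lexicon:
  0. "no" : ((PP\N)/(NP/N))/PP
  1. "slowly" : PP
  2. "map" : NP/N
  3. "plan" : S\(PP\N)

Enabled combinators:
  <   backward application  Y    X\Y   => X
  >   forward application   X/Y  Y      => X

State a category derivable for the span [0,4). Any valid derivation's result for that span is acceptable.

[0,4] S   <
  [0,3] PP\N   >
    [0,2] (PP\N)/(NP/N)   >
      [0,1] "no" : ((PP\N)/(NP/N))/PP
      [1,2] "slowly" : PP
    [2,3] "map" : NP/N
  [3,4] "plan" : S\(PP\N)

S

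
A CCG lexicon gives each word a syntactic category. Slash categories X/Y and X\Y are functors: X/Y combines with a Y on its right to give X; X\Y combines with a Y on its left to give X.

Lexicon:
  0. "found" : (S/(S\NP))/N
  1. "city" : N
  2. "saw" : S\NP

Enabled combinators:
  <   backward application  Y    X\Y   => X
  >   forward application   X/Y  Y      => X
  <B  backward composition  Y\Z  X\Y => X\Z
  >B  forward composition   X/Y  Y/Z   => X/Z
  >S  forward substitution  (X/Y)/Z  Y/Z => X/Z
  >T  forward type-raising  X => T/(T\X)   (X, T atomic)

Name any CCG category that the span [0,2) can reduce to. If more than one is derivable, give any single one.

[0,3] S   >
  [0,2] S/(S\NP)   >
    [0,1] "found" : (S/(S\NP))/N
    [1,2] "city" : N
  [2,3] "saw" : S\NP

S/(S\NP)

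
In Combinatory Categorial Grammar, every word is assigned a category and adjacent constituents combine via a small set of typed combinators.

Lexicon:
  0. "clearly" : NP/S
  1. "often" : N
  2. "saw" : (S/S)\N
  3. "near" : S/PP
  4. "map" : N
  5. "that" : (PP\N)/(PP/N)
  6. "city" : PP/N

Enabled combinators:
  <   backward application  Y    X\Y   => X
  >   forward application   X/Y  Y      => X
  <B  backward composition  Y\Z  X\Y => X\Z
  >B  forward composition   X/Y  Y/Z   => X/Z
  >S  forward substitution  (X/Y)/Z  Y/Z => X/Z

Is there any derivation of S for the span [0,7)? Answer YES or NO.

NO

NP/S N (S/S)\N S/PP N (PP\N)/(PP/N) PP/N
CKY chart[0,7] = {NP}; S ∉ chart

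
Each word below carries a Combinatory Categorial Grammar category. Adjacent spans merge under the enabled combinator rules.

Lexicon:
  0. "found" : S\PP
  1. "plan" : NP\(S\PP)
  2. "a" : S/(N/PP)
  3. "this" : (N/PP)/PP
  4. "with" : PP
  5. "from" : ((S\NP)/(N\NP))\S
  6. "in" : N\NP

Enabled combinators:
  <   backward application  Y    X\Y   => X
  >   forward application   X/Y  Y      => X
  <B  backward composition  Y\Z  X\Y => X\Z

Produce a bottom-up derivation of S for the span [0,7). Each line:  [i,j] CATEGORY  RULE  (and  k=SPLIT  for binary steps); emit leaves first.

[0,1] S\PP  lex  "found"
[1,2] NP\(S\PP)  lex  "plan"
[0,2] NP  <  k=1
[2,3] S/(N/PP)  lex  "a"
[3,4] (N/PP)/PP  lex  "this"
[4,5] PP  lex  "with"
[3,5] N/PP  >  k=4
[2,5] S  >  k=3
[5,6] ((S\NP)/(N\NP))\S  lex  "from"
[2,6] (S\NP)/(N\NP)  <  k=5
[6,7] N\NP  lex  "in"
[2,7] S\NP  >  k=6
[0,7] S  <  k=2

[0,7] S   <
  [0,2] NP   <
    [0,1] "found" : S\PP
    [1,2] "plan" : NP\(S\PP)
  [2,7] S\NP   >
    [2,6] (S\NP)/(N\NP)   <
      [2,5] S   >
        [2,3] "a" : S/(N/PP)
        [3,5] N/PP   >
          [3,4] "this" : (N/PP)/PP
          [4,5] "with" : PP
      [5,6] "from" : ((S\NP)/(N\NP))\S
    [6,7] "in" : N\NP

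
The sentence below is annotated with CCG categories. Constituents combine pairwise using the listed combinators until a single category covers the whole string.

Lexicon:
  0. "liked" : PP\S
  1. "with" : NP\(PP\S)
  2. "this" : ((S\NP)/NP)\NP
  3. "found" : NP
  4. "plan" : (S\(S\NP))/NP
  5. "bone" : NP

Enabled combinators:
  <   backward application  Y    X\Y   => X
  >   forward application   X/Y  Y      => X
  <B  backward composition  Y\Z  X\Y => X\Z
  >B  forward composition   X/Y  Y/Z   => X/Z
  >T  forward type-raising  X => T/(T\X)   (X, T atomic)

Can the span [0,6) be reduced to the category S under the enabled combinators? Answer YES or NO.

YES

[0,6] S   <
  [0,4] S\NP   >
    [0,3] (S\NP)/NP   <
      [0,2] NP   <
        [0,1] "liked" : PP\S
        [1,2] "with" : NP\(PP\S)
      [2,3] "this" : ((S\NP)/NP)\NP
    [3,4] "found" : NP
  [4,6] S\(S\NP)   >
    [4,5] "plan" : (S\(S\NP))/NP
    [5,6] "bone" : NP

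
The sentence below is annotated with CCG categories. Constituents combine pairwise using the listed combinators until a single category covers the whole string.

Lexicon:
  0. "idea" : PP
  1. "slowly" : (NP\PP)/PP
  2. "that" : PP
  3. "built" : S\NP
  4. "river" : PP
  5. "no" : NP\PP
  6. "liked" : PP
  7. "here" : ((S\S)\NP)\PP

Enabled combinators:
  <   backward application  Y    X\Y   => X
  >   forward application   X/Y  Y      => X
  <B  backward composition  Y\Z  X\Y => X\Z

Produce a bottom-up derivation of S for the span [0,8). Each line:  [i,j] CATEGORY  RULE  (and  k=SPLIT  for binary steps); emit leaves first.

[0,1] PP  lex  "idea"
[1,2] (NP\PP)/PP  lex  "slowly"
[2,3] PP  lex  "that"
[1,3] NP\PP  >  k=2
[3,4] S\NP  lex  "built"
[1,4] S\PP  <B  k=3
[4,5] PP  lex  "river"
[5,6] NP\PP  lex  "no"
[4,6] NP  <  k=5
[6,7] PP  lex  "liked"
[7,8] ((S\S)\NP)\PP  lex  "here"
[6,8] (S\S)\NP  <  k=7
[4,8] S\S  <  k=6
[1,8] S\PP  <B  k=4
[0,8] S  <  k=1

[0,8] S   <
  [0,1] "idea" : PP
  [1,8] S\PP   <B
    [1,4] S\PP   <B
      [1,3] NP\PP   >
        [1,2] "slowly" : (NP\PP)/PP
        [2,3] "that" : PP
      [3,4] "built" : S\NP
    [4,8] S\S   <
      [4,6] NP   <
        [4,5] "river" : PP
        [5,6] "no" : NP\PP
      [6,8] (S\S)\NP   <
        [6,7] "liked" : PP
        [7,8] "here" : ((S\S)\NP)\PP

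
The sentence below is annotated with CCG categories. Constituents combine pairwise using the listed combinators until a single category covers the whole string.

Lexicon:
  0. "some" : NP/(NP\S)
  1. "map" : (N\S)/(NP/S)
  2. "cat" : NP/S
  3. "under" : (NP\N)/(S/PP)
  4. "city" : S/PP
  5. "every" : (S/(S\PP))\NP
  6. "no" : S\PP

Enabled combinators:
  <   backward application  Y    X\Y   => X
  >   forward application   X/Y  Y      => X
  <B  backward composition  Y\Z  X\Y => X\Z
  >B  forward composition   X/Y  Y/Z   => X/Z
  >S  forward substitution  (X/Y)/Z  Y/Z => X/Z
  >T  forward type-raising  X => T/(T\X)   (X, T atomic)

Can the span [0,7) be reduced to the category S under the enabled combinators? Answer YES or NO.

[0,7] S   >
  [0,6] S/(S\PP)   <
    [0,5] NP   >
      [0,1] "some" : NP/(NP\S)
      [1,5] NP\S   <B
        [1,3] N\S   >
          [1,2] "map" : (N\S)/(NP/S)
          [2,3] "cat" : NP/S
        [3,5] NP\N   >
          [3,4] "under" : (NP\N)/(S/PP)
          [4,5] "city" : S/PP
    [5,6] "every" : (S/(S\PP))\NP
  [6,7] "no" : S\PP

YES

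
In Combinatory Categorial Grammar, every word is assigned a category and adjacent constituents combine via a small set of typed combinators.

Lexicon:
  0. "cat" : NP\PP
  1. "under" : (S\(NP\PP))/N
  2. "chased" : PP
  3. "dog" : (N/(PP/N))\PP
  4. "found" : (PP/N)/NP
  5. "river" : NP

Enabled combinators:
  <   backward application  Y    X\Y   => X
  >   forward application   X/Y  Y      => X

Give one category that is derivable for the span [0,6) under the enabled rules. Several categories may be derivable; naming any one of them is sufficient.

[0,6] S   <
  [0,1] "cat" : NP\PP
  [1,6] S\(NP\PP)   >
    [1,2] "under" : (S\(NP\PP))/N
    [2,6] N   >
      [2,4] N/(PP/N)   <
        [2,3] "chased" : PP
        [3,4] "dog" : (N/(PP/N))\PP
      [4,6] PP/N   >
        [4,5] "found" : (PP/N)/NP
        [5,6] "river" : NP

S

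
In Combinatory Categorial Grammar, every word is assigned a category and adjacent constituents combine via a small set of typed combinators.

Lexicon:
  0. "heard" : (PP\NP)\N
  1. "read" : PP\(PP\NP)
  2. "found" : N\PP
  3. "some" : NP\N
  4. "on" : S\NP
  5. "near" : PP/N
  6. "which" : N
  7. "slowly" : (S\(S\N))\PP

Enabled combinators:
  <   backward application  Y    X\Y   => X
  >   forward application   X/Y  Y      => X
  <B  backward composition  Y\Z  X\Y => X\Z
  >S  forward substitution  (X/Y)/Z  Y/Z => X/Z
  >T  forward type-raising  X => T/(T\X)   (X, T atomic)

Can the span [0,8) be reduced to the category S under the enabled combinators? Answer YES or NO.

[0,8] S   <
  [0,5] S\N   <B
    [0,2] PP\N   <B
      [0,1] "heard" : (PP\NP)\N
      [1,2] "read" : PP\(PP\NP)
    [2,5] S\PP   <B
      [2,4] NP\PP   <B
        [2,3] "found" : N\PP
        [3,4] "some" : NP\N
      [4,5] "on" : S\NP
  [5,8] S\(S\N)   <
    [5,7] PP   >
      [5,6] "near" : PP/N
      [6,7] "which" : N
    [7,8] "slowly" : (S\(S\N))\PP

YES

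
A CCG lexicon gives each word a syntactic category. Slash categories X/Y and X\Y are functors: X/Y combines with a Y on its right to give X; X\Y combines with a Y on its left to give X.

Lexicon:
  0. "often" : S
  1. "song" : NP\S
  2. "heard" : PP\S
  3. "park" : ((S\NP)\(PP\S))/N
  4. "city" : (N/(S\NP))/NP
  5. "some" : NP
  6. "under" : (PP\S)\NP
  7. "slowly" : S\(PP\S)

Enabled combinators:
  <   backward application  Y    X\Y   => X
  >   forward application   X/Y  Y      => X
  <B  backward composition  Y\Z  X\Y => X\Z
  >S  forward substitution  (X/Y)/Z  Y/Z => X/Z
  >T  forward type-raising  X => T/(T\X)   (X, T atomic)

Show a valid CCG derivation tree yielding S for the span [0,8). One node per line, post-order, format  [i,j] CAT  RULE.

[0,1] S  lex  "often"
[0,1] NP/(NP\S)  >T
[1,2] NP\S  lex  "song"
[0,2] NP  >  k=1
[2,3] PP\S  lex  "heard"
[3,4] ((S\NP)\(PP\S))/N  lex  "park"
[4,5] (N/(S\NP))/NP  lex  "city"
[5,6] NP  lex  "some"
[4,6] N/(S\NP)  >  k=5
[6,7] (PP\S)\NP  lex  "under"
[7,8] S\(PP\S)  lex  "slowly"
[6,8] S\NP  <B  k=7
[4,8] N  >  k=6
[3,8] (S\NP)\(PP\S)  >  k=4
[2,8] S\NP  <  k=3
[0,8] S  <  k=2

[0,8] S   <
  [0,2] NP   >
    [0,1] NP/(NP\S)   >T
      [0,1] "often" : S
    [1,2] "song" : NP\S
  [2,8] S\NP   <
    [2,3] "heard" : PP\S
    [3,8] (S\NP)\(PP\S)   >
      [3,4] "park" : ((S\NP)\(PP\S))/N
      [4,8] N   >
        [4,6] N/(S\NP)   >
          [4,5] "city" : (N/(S\NP))/NP
          [5,6] "some" : NP
        [6,8] S\NP   <B
          [6,7] "under" : (PP\S)\NP
          [7,8] "slowly" : S\(PP\S)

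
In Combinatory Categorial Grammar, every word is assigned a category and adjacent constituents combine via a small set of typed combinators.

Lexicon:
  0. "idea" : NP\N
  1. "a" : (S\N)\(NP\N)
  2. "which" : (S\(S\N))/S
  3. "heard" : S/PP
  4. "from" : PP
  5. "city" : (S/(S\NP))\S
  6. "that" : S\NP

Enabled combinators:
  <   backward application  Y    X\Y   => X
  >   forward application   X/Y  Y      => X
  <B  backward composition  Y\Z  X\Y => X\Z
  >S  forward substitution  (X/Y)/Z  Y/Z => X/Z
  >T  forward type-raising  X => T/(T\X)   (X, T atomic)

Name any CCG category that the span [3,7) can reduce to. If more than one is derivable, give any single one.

S

[0,7] S   <
  [0,2] S\N   <
    [0,1] "idea" : NP\N
    [1,2] "a" : (S\N)\(NP\N)
  [2,7] S\(S\N)   >
    [2,3] "which" : (S\(S\N))/S
    [3,7] S   >
      [3,6] S/(S\NP)   <
        [3,5] S   >
          [3,4] "heard" : S/PP
          [4,5] "from" : PP
        [5,6] "city" : (S/(S\NP))\S
      [6,7] "that" : S\NP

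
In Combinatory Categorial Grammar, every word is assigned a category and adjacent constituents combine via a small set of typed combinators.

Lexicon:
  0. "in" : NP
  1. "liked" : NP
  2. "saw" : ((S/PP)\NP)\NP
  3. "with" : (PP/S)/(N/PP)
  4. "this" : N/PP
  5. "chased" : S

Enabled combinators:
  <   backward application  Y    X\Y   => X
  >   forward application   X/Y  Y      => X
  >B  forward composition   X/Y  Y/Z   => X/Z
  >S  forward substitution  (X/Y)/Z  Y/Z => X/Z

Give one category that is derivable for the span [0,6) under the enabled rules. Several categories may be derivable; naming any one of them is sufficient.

[0,6] S   >
  [0,3] S/PP   <
    [0,1] "in" : NP
    [1,3] (S/PP)\NP   <
      [1,2] "liked" : NP
      [2,3] "saw" : ((S/PP)\NP)\NP
  [3,6] PP   >
    [3,5] PP/S   >
      [3,4] "with" : (PP/S)/(N/PP)
      [4,5] "this" : N/PP
    [5,6] "chased" : S

S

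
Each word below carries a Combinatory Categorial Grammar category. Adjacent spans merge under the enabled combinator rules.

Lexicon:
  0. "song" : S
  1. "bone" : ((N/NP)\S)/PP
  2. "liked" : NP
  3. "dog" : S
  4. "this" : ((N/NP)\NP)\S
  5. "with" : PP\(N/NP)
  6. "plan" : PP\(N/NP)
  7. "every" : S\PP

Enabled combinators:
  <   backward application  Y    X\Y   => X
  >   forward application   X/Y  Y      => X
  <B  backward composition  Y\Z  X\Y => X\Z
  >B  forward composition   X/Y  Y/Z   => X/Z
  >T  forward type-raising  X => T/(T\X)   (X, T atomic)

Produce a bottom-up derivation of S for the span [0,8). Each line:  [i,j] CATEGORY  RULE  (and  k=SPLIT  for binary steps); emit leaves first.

[0,1] S  lex  "song"
[1,2] ((N/NP)\S)/PP  lex  "bone"
[2,3] NP  lex  "liked"
[3,4] S  lex  "dog"
[4,5] ((N/NP)\NP)\S  lex  "this"
[3,5] (N/NP)\NP  <  k=4
[5,6] PP\(N/NP)  lex  "with"
[3,6] PP\NP  <B  k=5
[2,6] PP  <  k=3
[1,6] (N/NP)\S  >  k=2
[0,6] N/NP  <  k=1
[6,7] PP\(N/NP)  lex  "plan"
[0,7] PP  <  k=6
[7,8] S\PP  lex  "every"
[0,8] S  <  k=7

[0,8] S   <
  [0,7] PP   <
    [0,6] N/NP   <
      [0,1] "song" : S
      [1,6] (N/NP)\S   >
        [1,2] "bone" : ((N/NP)\S)/PP
        [2,6] PP   <
          [2,3] "liked" : NP
          [3,6] PP\NP   <B
            [3,5] (N/NP)\NP   <
              [3,4] "dog" : S
              [4,5] "this" : ((N/NP)\NP)\S
            [5,6] "with" : PP\(N/NP)
    [6,7] "plan" : PP\(N/NP)
  [7,8] "every" : S\PP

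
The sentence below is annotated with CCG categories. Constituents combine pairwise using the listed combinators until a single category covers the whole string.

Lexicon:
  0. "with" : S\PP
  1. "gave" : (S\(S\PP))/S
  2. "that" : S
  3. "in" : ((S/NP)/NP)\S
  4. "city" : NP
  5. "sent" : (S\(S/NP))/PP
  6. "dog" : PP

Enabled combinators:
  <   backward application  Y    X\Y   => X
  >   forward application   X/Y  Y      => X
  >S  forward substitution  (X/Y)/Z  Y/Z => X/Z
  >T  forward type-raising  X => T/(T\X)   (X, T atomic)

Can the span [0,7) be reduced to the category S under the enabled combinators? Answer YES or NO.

[0,7] S   <
  [0,1] "with" : S\PP
  [1,7] S\(S\PP)   >
    [1,2] "gave" : (S\(S\PP))/S
    [2,7] S   <
      [2,5] S/NP   >
        [2,4] (S/NP)/NP   <
          [2,3] "that" : S
          [3,4] "in" : ((S/NP)/NP)\S
        [4,5] "city" : NP
      [5,7] S\(S/NP)   >
        [5,6] "sent" : (S\(S/NP))/PP
        [6,7] "dog" : PP

YES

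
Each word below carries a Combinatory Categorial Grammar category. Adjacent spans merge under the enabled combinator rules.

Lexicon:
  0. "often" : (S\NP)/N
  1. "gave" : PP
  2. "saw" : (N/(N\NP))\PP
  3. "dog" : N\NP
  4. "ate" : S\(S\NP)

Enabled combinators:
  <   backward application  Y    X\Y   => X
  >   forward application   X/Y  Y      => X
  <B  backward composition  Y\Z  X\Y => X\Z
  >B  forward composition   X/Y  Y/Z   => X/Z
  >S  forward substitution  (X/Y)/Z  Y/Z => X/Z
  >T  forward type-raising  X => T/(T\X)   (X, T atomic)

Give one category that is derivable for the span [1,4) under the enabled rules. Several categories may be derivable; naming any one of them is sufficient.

N

[0,5] S   <
  [0,4] S\NP   >
    [0,1] "often" : (S\NP)/N
    [1,4] N   >
      [1,3] N/(N\NP)   <
        [1,2] "gave" : PP
        [2,3] "saw" : (N/(N\NP))\PP
      [3,4] "dog" : N\NP
  [4,5] "ate" : S\(S\NP)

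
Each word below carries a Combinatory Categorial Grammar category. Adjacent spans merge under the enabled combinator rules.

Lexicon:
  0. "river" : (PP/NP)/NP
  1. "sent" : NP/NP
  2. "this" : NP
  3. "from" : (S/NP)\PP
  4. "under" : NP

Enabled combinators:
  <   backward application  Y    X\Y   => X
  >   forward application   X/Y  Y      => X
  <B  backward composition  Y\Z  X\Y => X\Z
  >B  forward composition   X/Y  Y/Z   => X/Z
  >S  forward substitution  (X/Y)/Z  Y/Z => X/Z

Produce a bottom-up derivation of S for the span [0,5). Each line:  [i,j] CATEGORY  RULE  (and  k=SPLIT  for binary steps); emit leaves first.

[0,1] (PP/NP)/NP  lex  "river"
[1,2] NP/NP  lex  "sent"
[0,2] PP/NP  >S  k=1
[2,3] NP  lex  "this"
[0,3] PP  >  k=2
[3,4] (S/NP)\PP  lex  "from"
[0,4] S/NP  <  k=3
[4,5] NP  lex  "under"
[0,5] S  >  k=4

[0,5] S   >
  [0,4] S/NP   <
    [0,3] PP   >
      [0,2] PP/NP   >S
        [0,1] "river" : (PP/NP)/NP
        [1,2] "sent" : NP/NP
      [2,3] "this" : NP
    [3,4] "from" : (S/NP)\PP
  [4,5] "under" : NP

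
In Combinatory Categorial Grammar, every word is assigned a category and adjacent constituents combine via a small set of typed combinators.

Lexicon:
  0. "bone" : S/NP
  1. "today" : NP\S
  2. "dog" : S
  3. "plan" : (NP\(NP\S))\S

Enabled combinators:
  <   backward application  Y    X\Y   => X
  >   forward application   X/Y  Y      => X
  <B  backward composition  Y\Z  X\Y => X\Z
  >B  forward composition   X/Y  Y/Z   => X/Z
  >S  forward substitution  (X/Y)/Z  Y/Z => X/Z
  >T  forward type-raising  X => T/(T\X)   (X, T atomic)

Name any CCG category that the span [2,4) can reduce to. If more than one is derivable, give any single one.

NP\(NP\S)

[0,4] S   >
  [0,1] "bone" : S/NP
  [1,4] NP   <
    [1,2] "today" : NP\S
    [2,4] NP\(NP\S)   <
      [2,3] "dog" : S
      [3,4] "plan" : (NP\(NP\S))\S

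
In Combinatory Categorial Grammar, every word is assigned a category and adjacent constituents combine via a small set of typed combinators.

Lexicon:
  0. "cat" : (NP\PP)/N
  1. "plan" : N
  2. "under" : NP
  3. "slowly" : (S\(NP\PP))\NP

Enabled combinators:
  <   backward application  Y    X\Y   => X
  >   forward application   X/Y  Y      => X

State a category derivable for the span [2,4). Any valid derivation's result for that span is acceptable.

S\(NP\PP)

[0,4] S   <
  [0,2] NP\PP   >
    [0,1] "cat" : (NP\PP)/N
    [1,2] "plan" : N
  [2,4] S\(NP\PP)   <
    [2,3] "under" : NP
    [3,4] "slowly" : (S\(NP\PP))\NP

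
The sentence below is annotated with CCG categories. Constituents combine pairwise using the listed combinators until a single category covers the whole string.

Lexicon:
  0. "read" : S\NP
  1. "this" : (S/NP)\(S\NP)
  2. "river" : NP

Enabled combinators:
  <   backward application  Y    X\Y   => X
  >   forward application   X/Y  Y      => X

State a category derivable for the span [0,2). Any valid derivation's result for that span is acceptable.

S/NP

[0,3] S   >
  [0,2] S/NP   <
    [0,1] "read" : S\NP
    [1,2] "this" : (S/NP)\(S\NP)
  [2,3] "river" : NP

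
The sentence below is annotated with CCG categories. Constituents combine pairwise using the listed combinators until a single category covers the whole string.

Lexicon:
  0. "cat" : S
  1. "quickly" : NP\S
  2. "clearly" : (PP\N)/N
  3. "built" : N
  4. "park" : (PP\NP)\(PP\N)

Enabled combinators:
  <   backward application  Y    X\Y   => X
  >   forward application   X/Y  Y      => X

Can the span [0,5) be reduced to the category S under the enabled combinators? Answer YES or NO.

NO

S NP\S (PP\N)/N N (PP\NP)\(PP\N)
CKY chart[0,5] = {PP}; S ∉ chart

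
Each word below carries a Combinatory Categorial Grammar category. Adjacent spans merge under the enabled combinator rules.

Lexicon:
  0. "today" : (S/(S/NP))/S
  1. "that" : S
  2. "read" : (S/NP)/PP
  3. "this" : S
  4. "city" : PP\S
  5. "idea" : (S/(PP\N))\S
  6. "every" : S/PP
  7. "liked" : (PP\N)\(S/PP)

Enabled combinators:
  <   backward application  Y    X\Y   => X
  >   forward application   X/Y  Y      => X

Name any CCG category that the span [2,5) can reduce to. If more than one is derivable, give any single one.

S/NP

[0,8] S   >
  [0,6] S/(PP\N)   <
    [0,5] S   >
      [0,2] S/(S/NP)   >
        [0,1] "today" : (S/(S/NP))/S
        [1,2] "that" : S
      [2,5] S/NP   >
        [2,3] "read" : (S/NP)/PP
        [3,5] PP   <
          [3,4] "this" : S
          [4,5] "city" : PP\S
    [5,6] "idea" : (S/(PP\N))\S
  [6,8] PP\N   <
    [6,7] "every" : S/PP
    [7,8] "liked" : (PP\N)\(S/PP)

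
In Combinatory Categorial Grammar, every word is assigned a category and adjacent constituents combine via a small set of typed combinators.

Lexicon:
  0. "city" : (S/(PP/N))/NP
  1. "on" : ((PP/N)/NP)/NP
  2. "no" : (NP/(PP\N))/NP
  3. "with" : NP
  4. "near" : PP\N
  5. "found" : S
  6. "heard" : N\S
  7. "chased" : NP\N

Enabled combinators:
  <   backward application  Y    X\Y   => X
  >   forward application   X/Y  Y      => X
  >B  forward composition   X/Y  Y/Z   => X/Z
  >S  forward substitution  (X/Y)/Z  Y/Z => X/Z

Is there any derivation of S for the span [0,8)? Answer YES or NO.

YES

[0,8] S   >
  [0,5] S/NP   >S
    [0,1] "city" : (S/(PP/N))/NP
    [1,5] (PP/N)/NP   >
      [1,2] "on" : ((PP/N)/NP)/NP
      [2,5] NP   >
        [2,4] NP/(PP\N)   >
          [2,3] "no" : (NP/(PP\N))/NP
          [3,4] "with" : NP
        [4,5] "near" : PP\N
  [5,8] NP   <
    [5,7] N   <
      [5,6] "found" : S
      [6,7] "heard" : N\S
    [7,8] "chased" : NP\N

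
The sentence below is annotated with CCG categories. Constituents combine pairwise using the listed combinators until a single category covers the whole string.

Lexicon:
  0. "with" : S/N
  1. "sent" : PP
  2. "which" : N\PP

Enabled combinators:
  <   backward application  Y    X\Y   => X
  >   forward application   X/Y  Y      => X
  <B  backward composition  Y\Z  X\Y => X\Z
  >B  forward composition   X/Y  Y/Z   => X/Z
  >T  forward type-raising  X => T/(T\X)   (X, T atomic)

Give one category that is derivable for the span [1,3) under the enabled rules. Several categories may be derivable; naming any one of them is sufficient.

[0,3] S   >
  [0,1] "with" : S/N
  [1,3] N   >
    [1,2] N/(N\PP)   >T
      [1,2] "sent" : PP
    [2,3] "which" : N\PP

N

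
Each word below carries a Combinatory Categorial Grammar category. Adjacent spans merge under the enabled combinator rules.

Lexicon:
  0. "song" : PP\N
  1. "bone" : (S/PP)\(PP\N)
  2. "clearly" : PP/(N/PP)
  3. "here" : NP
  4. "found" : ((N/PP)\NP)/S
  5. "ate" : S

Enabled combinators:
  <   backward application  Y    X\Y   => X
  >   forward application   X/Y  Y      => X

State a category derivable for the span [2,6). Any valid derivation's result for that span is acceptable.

PP

[0,6] S   >
  [0,2] S/PP   <
    [0,1] "song" : PP\N
    [1,2] "bone" : (S/PP)\(PP\N)
  [2,6] PP   >
    [2,3] "clearly" : PP/(N/PP)
    [3,6] N/PP   <
      [3,4] "here" : NP
      [4,6] (N/PP)\NP   >
        [4,5] "found" : ((N/PP)\NP)/S
        [5,6] "ate" : S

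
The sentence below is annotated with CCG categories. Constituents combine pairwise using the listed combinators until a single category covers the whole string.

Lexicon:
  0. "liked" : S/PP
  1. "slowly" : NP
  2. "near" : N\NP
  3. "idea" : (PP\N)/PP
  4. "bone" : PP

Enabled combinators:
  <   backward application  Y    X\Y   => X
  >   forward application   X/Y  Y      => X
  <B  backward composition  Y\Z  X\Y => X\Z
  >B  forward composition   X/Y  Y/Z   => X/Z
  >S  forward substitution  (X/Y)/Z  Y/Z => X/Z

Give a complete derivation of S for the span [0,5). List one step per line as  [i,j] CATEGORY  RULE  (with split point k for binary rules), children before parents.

[0,1] S/PP  lex  "liked"
[1,2] NP  lex  "slowly"
[2,3] N\NP  lex  "near"
[1,3] N  <  k=2
[3,4] (PP\N)/PP  lex  "idea"
[4,5] PP  lex  "bone"
[3,5] PP\N  >  k=4
[1,5] PP  <  k=3
[0,5] S  >  k=1

[0,5] S   >
  [0,1] "liked" : S/PP
  [1,5] PP   <
    [1,3] N   <
      [1,2] "slowly" : NP
      [2,3] "near" : N\NP
    [3,5] PP\N   >
      [3,4] "idea" : (PP\N)/PP
      [4,5] "bone" : PP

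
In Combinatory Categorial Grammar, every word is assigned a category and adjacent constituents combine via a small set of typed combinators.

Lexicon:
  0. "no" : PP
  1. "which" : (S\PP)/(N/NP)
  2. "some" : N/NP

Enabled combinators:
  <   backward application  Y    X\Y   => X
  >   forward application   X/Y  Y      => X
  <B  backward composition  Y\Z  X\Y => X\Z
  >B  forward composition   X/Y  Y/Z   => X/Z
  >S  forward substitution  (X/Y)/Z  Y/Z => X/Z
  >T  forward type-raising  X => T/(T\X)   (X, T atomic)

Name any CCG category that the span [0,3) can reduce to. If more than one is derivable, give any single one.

[0,3] S   >
  [0,1] S/(S\PP)   >T
    [0,1] "no" : PP
  [1,3] S\PP   >
    [1,2] "which" : (S\PP)/(N/NP)
    [2,3] "some" : N/NP

S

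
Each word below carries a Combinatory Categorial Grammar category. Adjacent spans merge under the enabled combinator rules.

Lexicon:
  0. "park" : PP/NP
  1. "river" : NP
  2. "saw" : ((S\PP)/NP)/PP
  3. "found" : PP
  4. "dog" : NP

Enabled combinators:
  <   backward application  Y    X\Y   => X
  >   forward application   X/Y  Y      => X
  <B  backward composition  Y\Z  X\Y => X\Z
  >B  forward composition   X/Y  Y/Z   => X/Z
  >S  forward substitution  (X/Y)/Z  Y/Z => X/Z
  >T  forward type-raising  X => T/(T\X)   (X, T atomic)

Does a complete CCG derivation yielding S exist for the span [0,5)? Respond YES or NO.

YES

[0,5] S   <
  [0,2] PP   >
    [0,1] "park" : PP/NP
    [1,2] "river" : NP
  [2,5] S\PP   >
    [2,4] (S\PP)/NP   >
      [2,3] "saw" : ((S\PP)/NP)/PP
      [3,4] "found" : PP
    [4,5] "dog" : NP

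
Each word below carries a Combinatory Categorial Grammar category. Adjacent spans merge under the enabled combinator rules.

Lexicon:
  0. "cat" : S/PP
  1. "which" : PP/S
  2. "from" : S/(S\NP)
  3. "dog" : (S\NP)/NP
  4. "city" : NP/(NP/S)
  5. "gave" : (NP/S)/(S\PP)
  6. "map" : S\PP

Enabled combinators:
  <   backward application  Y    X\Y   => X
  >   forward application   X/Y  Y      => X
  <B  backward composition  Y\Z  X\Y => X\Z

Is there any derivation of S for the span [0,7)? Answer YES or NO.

YES

[0,7] S   >
  [0,1] "cat" : S/PP
  [1,7] PP   >
    [1,2] "which" : PP/S
    [2,7] S   >
      [2,3] "from" : S/(S\NP)
      [3,7] S\NP   >
        [3,4] "dog" : (S\NP)/NP
        [4,7] NP   >
          [4,5] "city" : NP/(NP/S)
          [5,7] NP/S   >
            [5,6] "gave" : (NP/S)/(S\PP)
            [6,7] "map" : S\PP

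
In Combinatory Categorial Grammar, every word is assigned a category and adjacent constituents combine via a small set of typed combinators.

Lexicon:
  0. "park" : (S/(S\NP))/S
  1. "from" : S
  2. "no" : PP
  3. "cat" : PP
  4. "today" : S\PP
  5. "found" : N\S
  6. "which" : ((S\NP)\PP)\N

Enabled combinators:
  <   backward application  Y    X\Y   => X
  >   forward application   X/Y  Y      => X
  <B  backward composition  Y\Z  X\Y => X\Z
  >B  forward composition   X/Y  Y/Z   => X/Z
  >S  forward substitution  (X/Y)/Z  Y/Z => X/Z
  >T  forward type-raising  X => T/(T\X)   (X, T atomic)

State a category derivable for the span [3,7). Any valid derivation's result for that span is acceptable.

[0,7] S   >
  [0,2] S/(S\NP)   >
    [0,1] "park" : (S/(S\NP))/S
    [1,2] "from" : S
  [2,7] S\NP   <
    [2,3] "no" : PP
    [3,7] (S\NP)\PP   <
      [3,6] N   <
        [3,5] S   <
          [3,4] "cat" : PP
          [4,5] "today" : S\PP
        [5,6] "found" : N\S
      [6,7] "which" : ((S\NP)\PP)\N

(S\NP)\PP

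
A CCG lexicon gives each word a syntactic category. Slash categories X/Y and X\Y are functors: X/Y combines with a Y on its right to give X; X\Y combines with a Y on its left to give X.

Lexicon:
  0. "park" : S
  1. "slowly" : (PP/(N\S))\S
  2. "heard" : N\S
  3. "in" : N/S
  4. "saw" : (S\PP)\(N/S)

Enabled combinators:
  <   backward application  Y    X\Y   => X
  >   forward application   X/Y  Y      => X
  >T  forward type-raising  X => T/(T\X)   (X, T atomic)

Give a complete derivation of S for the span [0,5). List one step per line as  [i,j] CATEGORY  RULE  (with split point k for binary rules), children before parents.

[0,1] S  lex  "park"
[1,2] (PP/(N\S))\S  lex  "slowly"
[0,2] PP/(N\S)  <  k=1
[2,3] N\S  lex  "heard"
[0,3] PP  >  k=2
[3,4] N/S  lex  "in"
[4,5] (S\PP)\(N/S)  lex  "saw"
[3,5] S\PP  <  k=4
[0,5] S  <  k=3

[0,5] S   <
  [0,3] PP   >
    [0,2] PP/(N\S)   <
      [0,1] "park" : S
      [1,2] "slowly" : (PP/(N\S))\S
    [2,3] "heard" : N\S
  [3,5] S\PP   <
    [3,4] "in" : N/S
    [4,5] "saw" : (S\PP)\(N/S)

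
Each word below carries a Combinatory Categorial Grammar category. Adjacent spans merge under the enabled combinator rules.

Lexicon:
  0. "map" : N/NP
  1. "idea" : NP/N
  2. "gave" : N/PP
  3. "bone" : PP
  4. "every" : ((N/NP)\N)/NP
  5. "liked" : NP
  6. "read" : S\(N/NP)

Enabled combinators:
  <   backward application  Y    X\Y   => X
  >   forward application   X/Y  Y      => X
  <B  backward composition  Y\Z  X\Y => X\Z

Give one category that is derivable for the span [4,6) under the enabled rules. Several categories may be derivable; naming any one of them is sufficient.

[0,7] S   <
  [0,6] N/NP   <
    [0,4] N   >
      [0,1] "map" : N/NP
      [1,4] NP   >
        [1,2] "idea" : NP/N
        [2,4] N   >
          [2,3] "gave" : N/PP
          [3,4] "bone" : PP
    [4,6] (N/NP)\N   >
      [4,5] "every" : ((N/NP)\N)/NP
      [5,6] "liked" : NP
  [6,7] "read" : S\(N/NP)

(N/NP)\N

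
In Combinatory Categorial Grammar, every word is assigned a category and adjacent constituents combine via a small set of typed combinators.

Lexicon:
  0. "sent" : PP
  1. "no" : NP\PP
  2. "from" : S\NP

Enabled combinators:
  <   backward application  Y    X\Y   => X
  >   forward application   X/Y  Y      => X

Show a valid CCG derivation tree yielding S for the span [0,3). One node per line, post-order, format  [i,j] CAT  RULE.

[0,3] S   <
  [0,2] NP   <
    [0,1] "sent" : PP
    [1,2] "no" : NP\PP
  [2,3] "from" : S\NP

[0,1] PP  lex  "sent"
[1,2] NP\PP  lex  "no"
[0,2] NP  <  k=1
[2,3] S\NP  lex  "from"
[0,3] S  <  k=2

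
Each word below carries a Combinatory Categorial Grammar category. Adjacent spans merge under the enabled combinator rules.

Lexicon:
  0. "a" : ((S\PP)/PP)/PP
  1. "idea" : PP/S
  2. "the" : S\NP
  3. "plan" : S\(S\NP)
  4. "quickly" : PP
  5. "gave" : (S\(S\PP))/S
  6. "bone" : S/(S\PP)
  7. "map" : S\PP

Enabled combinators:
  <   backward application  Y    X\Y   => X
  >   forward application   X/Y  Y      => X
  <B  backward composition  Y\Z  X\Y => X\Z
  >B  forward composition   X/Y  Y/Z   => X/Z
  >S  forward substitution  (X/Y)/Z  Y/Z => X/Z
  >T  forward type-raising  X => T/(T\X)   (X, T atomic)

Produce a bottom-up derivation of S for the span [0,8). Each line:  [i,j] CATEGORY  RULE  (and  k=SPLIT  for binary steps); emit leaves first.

[0,1] ((S\PP)/PP)/PP  lex  "a"
[1,2] PP/S  lex  "idea"
[2,3] S\NP  lex  "the"
[3,4] S\(S\NP)  lex  "plan"
[2,4] S  <  k=3
[1,4] PP  >  k=2
[0,4] (S\PP)/PP  >  k=1
[4,5] PP  lex  "quickly"
[0,5] S\PP  >  k=4
[5,6] (S\(S\PP))/S  lex  "gave"
[6,7] S/(S\PP)  lex  "bone"
[7,8] S\PP  lex  "map"
[6,8] S  >  k=7
[5,8] S\(S\PP)  >  k=6
[0,8] S  <  k=5

[0,8] S   <
  [0,5] S\PP   >
    [0,4] (S\PP)/PP   >
      [0,1] "a" : ((S\PP)/PP)/PP
      [1,4] PP   >
        [1,2] "idea" : PP/S
        [2,4] S   <
          [2,3] "the" : S\NP
          [3,4] "plan" : S\(S\NP)
    [4,5] "quickly" : PP
  [5,8] S\(S\PP)   >
    [5,6] "gave" : (S\(S\PP))/S
    [6,8] S   >
      [6,7] "bone" : S/(S\PP)
      [7,8] "map" : S\PP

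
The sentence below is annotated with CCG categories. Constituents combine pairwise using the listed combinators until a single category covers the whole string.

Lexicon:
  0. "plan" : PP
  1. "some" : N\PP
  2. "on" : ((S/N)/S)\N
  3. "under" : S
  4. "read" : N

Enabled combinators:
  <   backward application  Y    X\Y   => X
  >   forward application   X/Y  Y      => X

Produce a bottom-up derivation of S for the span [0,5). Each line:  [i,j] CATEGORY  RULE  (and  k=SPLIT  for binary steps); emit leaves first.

[0,5] S   >
  [0,4] S/N   >
    [0,3] (S/N)/S   <
      [0,2] N   <
        [0,1] "plan" : PP
        [1,2] "some" : N\PP
      [2,3] "on" : ((S/N)/S)\N
    [3,4] "under" : S
  [4,5] "read" : N

[0,1] PP  lex  "plan"
[1,2] N\PP  lex  "some"
[0,2] N  <  k=1
[2,3] ((S/N)/S)\N  lex  "on"
[0,3] (S/N)/S  <  k=2
[3,4] S  lex  "under"
[0,4] S/N  >  k=3
[4,5] N  lex  "read"
[0,5] S  >  k=4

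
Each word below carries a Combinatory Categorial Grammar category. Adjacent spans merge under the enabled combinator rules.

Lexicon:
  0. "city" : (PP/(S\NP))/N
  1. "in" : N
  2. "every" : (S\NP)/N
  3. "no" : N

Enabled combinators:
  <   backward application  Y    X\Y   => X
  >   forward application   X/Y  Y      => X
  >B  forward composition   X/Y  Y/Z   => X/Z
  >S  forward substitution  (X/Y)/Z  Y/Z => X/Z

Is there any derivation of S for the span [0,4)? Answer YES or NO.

NO

(PP/(S\NP))/N N (S\NP)/N N
CKY chart[0,4] = {PP}; S ∉ chart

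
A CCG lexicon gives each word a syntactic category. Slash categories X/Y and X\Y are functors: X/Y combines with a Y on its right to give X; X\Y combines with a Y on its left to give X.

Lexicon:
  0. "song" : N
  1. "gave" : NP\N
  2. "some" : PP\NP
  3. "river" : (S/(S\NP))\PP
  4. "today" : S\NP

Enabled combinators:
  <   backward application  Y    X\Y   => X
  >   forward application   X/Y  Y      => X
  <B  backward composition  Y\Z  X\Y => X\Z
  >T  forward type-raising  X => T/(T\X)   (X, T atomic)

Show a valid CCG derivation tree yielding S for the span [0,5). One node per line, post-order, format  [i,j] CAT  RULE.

[0,5] S   >
  [0,4] S/(S\NP)   <
    [0,3] PP   <
      [0,2] NP   >
        [0,1] NP/(NP\N)   >T
          [0,1] "song" : N
        [1,2] "gave" : NP\N
      [2,3] "some" : PP\NP
    [3,4] "river" : (S/(S\NP))\PP
  [4,5] "today" : S\NP

[0,1] N  lex  "song"
[0,1] NP/(NP\N)  >T
[1,2] NP\N  lex  "gave"
[0,2] NP  >  k=1
[2,3] PP\NP  lex  "some"
[0,3] PP  <  k=2
[3,4] (S/(S\NP))\PP  lex  "river"
[0,4] S/(S\NP)  <  k=3
[4,5] S\NP  lex  "today"
[0,5] S  >  k=4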